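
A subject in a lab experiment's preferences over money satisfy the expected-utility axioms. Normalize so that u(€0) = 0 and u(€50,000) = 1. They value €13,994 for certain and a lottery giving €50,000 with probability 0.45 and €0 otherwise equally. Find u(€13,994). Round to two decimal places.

0.45

The indifference gives u(€13,994) = 0.45·u(€50,000) + 0.55·u(€0) = 0.45·1 + 0.55·0 = 0.45.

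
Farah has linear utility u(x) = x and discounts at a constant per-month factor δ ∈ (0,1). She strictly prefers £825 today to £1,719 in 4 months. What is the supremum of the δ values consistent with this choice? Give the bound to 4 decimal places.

δ < 0.8323

The preference means 825 > δ^4·1719.
So δ^4 < 825/1719 = 0.47993; taking the 4th root of both positive sides preserves the inequality.
δ < (825/1719)^(1/4) ≈ 0.8323.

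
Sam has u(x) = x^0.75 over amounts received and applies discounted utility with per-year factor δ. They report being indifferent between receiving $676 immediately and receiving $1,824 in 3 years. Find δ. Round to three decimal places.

δ ≈ 0.780

Equating discounted utilities: u(676) = δ^3·u(1824) ⇒ δ^3 = u(676)/u(1824).
Since u(x) = x^0.75, δ^3 = (676/1824)^0.75 = 0.37061^0.75 = 0.47500.
Hence δ = (0.47500)^(1/3) = 0.78024.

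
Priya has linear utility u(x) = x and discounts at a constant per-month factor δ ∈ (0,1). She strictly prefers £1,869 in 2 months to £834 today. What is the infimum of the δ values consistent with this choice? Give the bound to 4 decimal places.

Comparing present values: 834 < δ^2·1869.
Hence δ^2 > 834/1869 = 0.44623, and x ↦ x^(1/2) is increasing on (0,∞).
δ > (834/1869)^(1/2) ≈ 0.6680.

δ > 0.6680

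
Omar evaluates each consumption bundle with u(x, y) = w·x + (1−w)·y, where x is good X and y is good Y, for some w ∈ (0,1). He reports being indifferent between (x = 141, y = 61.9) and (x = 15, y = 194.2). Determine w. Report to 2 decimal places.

u(141,61.9) = u(15,194.2) means w·141 + (1−w)·61.9 = w·15 + (1−w)·194.2.
w·(141−15) = (1−w)·(194.2−61.9), i.e. w·126 = (1−w)·132.3.
The marginal rate of substitution is 132.3/126, so w = 132.3/(126+132.3) = 0.51.

w = 0.51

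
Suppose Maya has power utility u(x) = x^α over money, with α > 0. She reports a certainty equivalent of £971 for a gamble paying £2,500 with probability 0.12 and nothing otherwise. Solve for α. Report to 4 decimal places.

α ≈ 2.2420

EU(lottery) = 0.12·2500^α + 0.88·0 = 0.12·2500^α.
Equating: 971^α = 0.12·2500^α, i.e. 0.3884^α = 0.12.
Taking logs: α·ln(971/2500) = ln(0.12), so α = -2.1202635 / -0.9457195 ≈ 2.2420.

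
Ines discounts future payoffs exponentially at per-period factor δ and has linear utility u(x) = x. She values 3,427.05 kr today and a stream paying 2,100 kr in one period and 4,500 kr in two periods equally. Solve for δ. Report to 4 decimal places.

δ ≈ 0.6700

The stream is worth 2100δ + 4500δ² today, so 2100δ + 4500δ² = 3427.05.
Rearranged: 4500δ² + 2100δ − 3427.05 = 0.
δ = (−2100 + √(2100² + 4·4500·3427.05)) / (2·4500) = (−2100 + √66096900.00) / 9000 ≈ 0.6700.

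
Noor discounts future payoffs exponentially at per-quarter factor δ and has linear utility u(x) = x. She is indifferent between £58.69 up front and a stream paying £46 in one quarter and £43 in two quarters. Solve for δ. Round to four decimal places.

Equating present values: 58.69 = 46δ + 43δ².
So 43δ² + 46δ − 58.69 = 0.
δ = (−46 + √(46² + 4·43·58.69)) / (2·43) = (−46 + √12210.68) / 86 ≈ 0.7500.

δ ≈ 0.7500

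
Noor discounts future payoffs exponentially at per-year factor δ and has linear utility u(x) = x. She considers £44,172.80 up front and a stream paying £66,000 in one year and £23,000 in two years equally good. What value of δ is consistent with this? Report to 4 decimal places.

δ ≈ 0.5600

Present value of the stream is 66000·δ + 23000·δ². Indifference gives 66000δ + 23000δ² = 44172.80.
That is, 23000δ² + 66000δ − 44172.80 = 0, a quadratic in δ.
The positive root is δ = [−66000 + √(66000² + 4·23000·44172.80)] / (2·23000) = (−66000 + 91760.000)/46000 ≈ 0.5600.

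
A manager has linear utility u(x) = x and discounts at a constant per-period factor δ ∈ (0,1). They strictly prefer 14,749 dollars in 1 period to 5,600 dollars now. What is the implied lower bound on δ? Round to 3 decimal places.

δ > 0.380

The preference means 5600 < δ·14749.
Dividing through by 14749 gives δ > 0.37969.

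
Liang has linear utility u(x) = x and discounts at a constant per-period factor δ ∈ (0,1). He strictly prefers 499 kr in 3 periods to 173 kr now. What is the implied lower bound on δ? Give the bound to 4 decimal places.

δ > 0.7025

The preference means 173 < δ^3·499.
So δ^3 > 173/499 = 0.34669; taking the cube root of both positive sides preserves the inequality.
δ > (173/499)^(1/3) ≈ 0.7025.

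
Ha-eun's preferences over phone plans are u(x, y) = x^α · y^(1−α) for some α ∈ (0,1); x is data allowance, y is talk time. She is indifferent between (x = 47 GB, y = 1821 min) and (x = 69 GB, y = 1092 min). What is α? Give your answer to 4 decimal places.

Indifference: 47^α · 1821^(1−α) = 69^α · 1092^(1−α).
Rearrange to (47/69)^α = (1092/1821)^(1−α) and take logs: α·-0.3839589 = (1−α)·-0.5113749.
So α/(1−α) = (-0.5113749)/(-0.3839589) = 1.3318480, and α = 1.3318480/2.3318480 ≈ 0.5712.

α ≈ 0.5712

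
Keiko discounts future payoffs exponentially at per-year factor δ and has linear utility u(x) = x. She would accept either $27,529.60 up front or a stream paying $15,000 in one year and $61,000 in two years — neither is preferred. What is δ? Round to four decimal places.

Equating present values: 27529.60 = 15000δ + 61000δ².
So 61000δ² + 15000δ − 27529.60 = 0.
By the quadratic formula (taking the positive root), δ = (−15000 + √6942222400.00) / 122000 ≈ 0.5600.

δ ≈ 0.5600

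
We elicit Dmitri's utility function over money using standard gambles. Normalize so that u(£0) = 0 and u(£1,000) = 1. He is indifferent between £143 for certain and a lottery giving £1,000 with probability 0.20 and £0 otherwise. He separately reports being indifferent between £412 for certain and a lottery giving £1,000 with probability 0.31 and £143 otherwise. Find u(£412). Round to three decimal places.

First, u(£143) = 0.20·u(£1,000) + 0.80·u(£0) = 0.20.
The second indifference gives u(£412) = 0.31·u(£1,000) + 0.69·u(£143) = 0.31·1.00 + 0.69·0.20 = 0.4480.

0.448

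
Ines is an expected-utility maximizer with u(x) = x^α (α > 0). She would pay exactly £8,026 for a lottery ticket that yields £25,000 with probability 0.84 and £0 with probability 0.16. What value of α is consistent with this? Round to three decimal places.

Since u(0) = 0, the lottery's EU is 0.84·25000^α.
Setting u(8026) equal to that: 8026^α = 0.84·25000^α ⇒ (8026/25000)^α = 0.84.
Take logs: α = ln 0.84 / ln(8026/25000) ≈ 0.15345.

α ≈ 0.153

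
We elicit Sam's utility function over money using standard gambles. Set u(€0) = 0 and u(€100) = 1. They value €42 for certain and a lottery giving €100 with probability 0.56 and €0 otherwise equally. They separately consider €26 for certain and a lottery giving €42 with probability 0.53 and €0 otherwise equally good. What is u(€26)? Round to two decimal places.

0.30

From the first indifference, u(€42) = 0.56·u(€100) + 0.44·u(€0) = 0.56·1 + 0.44·0 = 0.56.
The second indifference gives u(€26) = 0.53·u(€42) + 0.47·u(€0) = 0.53·0.56 + 0.47·0.00 = 0.2968.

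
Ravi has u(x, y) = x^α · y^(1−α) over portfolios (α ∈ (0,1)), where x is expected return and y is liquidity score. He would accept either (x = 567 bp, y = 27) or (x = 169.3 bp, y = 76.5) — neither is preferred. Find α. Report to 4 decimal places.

α ≈ 0.4628

The Cobb–Douglas utilities coincide, so 567^α·27^(1−α) = 169.3^α·76.5^(1−α).
Rearrange to (567/169.3)^α = (76.5/27)^(1−α) and take logs: α·1.2086870 = (1−α)·1.0414539.
With A = 1.2086870 and B = 1.0414539: α·A = (1−α)·B, so α = B/(A+B) = 1.0414539/2.2501409 ≈ 0.4628.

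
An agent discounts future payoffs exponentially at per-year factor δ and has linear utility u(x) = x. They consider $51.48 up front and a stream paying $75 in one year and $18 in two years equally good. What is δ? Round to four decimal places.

Equating present values: 51.48 = 75δ + 18δ².
So 18δ² + 75δ − 51.48 = 0.
By the quadratic formula (taking the positive root), δ = (−75 + √9331.56) / 36 ≈ 0.6000.

δ ≈ 0.6000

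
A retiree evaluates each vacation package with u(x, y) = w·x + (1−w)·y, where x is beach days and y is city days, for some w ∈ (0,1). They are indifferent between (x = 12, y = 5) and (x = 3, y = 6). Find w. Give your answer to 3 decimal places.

Indifference: w·12 + (1−w)·5 = w·3 + (1−w)·6.
w·(12−3) = (1−w)·(6−5), i.e. w·9 = (1−w)·1.
Hence w = 1/(9+1) = 1/10 = 0.100.

w = 0.100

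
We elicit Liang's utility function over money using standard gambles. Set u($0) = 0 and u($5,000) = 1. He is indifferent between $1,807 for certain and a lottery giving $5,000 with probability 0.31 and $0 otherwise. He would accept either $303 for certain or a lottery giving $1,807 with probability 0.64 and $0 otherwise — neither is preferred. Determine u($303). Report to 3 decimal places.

The first gamble pins u($1,807): it must equal 0.31·1 + 0.69·0 = 0.31.
Then u($303) = 0.64·u($1,807) + 0.36·u($0) = 0.64·0.31 + 0.36·0.00 = 0.1984.

0.198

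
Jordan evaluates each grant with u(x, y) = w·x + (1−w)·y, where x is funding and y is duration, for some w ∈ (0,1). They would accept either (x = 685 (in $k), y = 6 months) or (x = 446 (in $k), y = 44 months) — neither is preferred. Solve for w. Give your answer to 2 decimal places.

w = 0.14

Equating utilities: w·685 + (1−w)·6 = w·446 + (1−w)·44.
Collecting terms: w·239 = (1−w)·38.
Hence w = 38/(239+38) = 38/277 = 0.14.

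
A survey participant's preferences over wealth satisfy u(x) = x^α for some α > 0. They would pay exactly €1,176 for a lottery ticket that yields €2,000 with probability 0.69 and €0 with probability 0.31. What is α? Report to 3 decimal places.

α ≈ 0.699

Since u(0) = 0, the lottery's EU is 0.69·2000^α.
Indifference: 1176^α = 0.69·2000^α, so (1176/2000)^α = 0.69.
α = ln(0.69) / ln(1176/2000) = -0.371064/-0.531028 ≈ 0.699.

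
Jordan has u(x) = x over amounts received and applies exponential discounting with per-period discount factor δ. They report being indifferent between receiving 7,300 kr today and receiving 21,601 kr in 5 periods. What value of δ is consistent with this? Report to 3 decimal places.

δ ≈ 0.805

Equating discounted utilities: u(7300) = δ^5·u(21601) ⇒ δ^5 = u(7300)/u(21601).
With u(x) = x: δ^5 = 7300/21601 = 0.33795.
So δ = 0.33795^(1/5) ≈ 0.805.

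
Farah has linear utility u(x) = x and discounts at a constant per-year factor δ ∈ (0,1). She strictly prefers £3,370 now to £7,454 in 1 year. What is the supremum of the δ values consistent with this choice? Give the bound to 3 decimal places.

δ < 0.452

The preference means 3370 > δ·7454.
So δ < 3370/7454 = 0.45211.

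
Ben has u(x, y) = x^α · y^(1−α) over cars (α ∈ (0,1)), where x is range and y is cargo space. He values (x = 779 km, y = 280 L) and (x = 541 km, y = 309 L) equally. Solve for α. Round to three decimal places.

α ≈ 0.213

The Cobb–Douglas utilities coincide, so 779^α·280^(1−α) = 541^α·309^(1−α).
(779/541)^α = (309/280)^(1−α); take logs: α·ln(779/541) = (1−α)·ln(309/280), i.e. α·0.364592 = (1−α)·0.098552.
With A = 0.364592 and B = 0.098552: α·A = (1−α)·B, so α = B/(A+B) = 0.098552/0.463144 ≈ 0.213.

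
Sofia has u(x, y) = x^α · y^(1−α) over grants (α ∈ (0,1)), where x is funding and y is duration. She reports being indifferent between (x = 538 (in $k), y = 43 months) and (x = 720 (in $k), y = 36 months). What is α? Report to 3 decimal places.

Set the two utilities equal: 538^α·43^(1−α) = 720^α·36^(1−α).
(538/720)^α = (36/43)^(1−α); take logs: α·ln(538/720) = (1−α)·ln(36/43), i.e. α·-0.291393 = (1−α)·-0.177681.
Thus α·(-0.469074) = -0.177681, so α = -0.177681/-0.469074 ≈ 0.379.

α ≈ 0.379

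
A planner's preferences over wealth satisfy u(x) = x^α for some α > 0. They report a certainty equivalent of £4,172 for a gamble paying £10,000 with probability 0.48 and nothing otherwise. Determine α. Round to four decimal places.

α ≈ 0.8396

EU(lottery) = 0.48·10000^α + 0.52·0 = 0.48·10000^α.
Setting u(4172) equal to that: 4172^α = 0.48·10000^α ⇒ (4172/10000)^α = 0.48.
Taking logs: α·ln(4172/10000) = ln(0.48), so α = -0.7339692 / -0.8741896 ≈ 0.8396.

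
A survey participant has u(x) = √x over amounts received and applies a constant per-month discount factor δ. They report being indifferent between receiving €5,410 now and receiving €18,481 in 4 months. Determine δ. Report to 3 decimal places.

Indifference means u(5410) = δ^4 · u(18481), so δ^4 = u(5410)/u(18481).
Since u(x) = √x, δ^4 = √(5410/18481) = 0.54105.
Taking the 4th root: δ = 0.54105^(1/4) ≈ 0.858.

δ ≈ 0.858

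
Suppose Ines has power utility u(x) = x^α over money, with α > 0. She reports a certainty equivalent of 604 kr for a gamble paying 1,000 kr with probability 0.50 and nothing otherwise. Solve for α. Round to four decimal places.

Since u(0) = 0, the lottery's EU is 0.50·1000^α.
Setting u(604) equal to that: 604^α = 0.50·1000^α ⇒ (604/1000)^α = 0.50.
Take logs: α = ln 0.50 / ln(604/1000) ≈ 1.374798.

α ≈ 1.3748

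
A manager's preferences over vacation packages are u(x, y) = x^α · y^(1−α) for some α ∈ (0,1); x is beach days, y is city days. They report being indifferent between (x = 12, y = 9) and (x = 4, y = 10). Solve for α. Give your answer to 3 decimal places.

Set the two utilities equal: 12^α·9^(1−α) = 4^α·10^(1−α).
Rearrange to (12/4)^α = (10/9)^(1−α) and take logs: α·1.098612 = (1−α)·0.105361.
So α/(1−α) = (0.105361)/(1.098612) = 0.095904, and α = 0.095904/1.095904 ≈ 0.088.

α ≈ 0.088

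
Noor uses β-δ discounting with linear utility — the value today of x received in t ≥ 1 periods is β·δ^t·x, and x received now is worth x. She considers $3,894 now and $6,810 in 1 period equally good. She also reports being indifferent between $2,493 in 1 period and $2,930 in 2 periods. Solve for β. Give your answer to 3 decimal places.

β ≈ 0.672

From the later pair, β·δ^1·2493 = β·δ^2·2930; dividing through, δ = 2493/2930 = 0.85085.
The first indifference: 3894 = β·δ·6810, so β = 3894/(δ·6810) = 3894/(0.85085·6810) ≈ 0.672.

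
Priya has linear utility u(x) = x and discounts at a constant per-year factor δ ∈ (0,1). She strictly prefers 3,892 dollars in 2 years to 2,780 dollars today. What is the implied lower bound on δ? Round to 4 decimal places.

The preference means 2780 < δ^2·3892.
Dividing by 3892: δ^2 > 0.71429. Both sides are positive, so the square root keeps the direction.
δ > (2780/3892)^(1/2) ≈ 0.8452.

δ > 0.8452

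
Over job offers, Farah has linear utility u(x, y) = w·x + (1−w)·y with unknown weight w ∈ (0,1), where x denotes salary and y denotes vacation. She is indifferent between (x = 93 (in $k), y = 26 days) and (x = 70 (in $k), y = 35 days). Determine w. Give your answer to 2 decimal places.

w = 0.28

Equating utilities: w·93 + (1−w)·26 = w·70 + (1−w)·35.
Collecting terms: w·23 = (1−w)·9.
Hence w = 9/(23+9) = 9/32 = 0.28.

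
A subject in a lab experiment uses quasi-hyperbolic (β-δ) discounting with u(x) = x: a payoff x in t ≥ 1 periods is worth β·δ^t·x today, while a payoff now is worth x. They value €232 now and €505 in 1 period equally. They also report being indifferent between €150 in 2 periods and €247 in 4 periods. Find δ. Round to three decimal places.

δ ≈ 0.779

The second indifference involves only future payoffs, so β cancels: β·δ^2·150 = β·δ^4·247, giving δ^2 = 150/247 = 0.60729, so δ = 0.77929.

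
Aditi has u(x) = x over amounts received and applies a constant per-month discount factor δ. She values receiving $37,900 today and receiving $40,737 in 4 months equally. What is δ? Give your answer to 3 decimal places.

Indifference means u(37900) = δ^4 · u(40737), so δ^4 = u(37900)/u(40737).
With u(x) = x: δ^4 = 37900/40737 = 0.93036.
Taking the 4th root: δ = 0.93036^(1/4) ≈ 0.982.

δ ≈ 0.982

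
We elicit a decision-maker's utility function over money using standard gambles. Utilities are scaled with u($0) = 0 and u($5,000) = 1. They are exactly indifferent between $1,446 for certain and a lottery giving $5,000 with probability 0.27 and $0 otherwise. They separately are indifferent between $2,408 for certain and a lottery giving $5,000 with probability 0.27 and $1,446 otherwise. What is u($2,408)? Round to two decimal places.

0.47

The first gamble pins u($1,446): it must equal 0.27·1 + 0.73·0 = 0.27.
Then u($2,408) = 0.27·u($5,000) + 0.73·u($1,446) = 0.27·1.00 + 0.73·0.27 = 0.4671.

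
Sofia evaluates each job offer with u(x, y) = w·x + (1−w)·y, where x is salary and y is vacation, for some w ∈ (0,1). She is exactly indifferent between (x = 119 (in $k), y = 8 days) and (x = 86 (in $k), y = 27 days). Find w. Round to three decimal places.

w = 0.365

Indifference: w·119 + (1−w)·8 = w·86 + (1−w)·27.
w·(119−86) = (1−w)·(27−8), i.e. w·33 = (1−w)·19.
The marginal rate of substitution is 19/33, so w = 19/(33+19) = 0.365.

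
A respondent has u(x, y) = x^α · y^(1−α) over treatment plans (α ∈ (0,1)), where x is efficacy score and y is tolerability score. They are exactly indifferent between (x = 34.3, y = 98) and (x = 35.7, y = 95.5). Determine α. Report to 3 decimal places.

α ≈ 0.392

The Cobb–Douglas utilities coincide, so 34.3^α·98^(1−α) = 35.7^α·95.5^(1−α).
Taking logs: α·ln 34.3 + (1−α)·ln 98 = α·ln 35.7 + (1−α)·ln 95.5, i.e. α·-0.040005 = (1−α)·-0.025841.
So α/(1−α) = (-0.025841)/(-0.040005) = 0.645944, and α = 0.645944/1.645944 ≈ 0.392.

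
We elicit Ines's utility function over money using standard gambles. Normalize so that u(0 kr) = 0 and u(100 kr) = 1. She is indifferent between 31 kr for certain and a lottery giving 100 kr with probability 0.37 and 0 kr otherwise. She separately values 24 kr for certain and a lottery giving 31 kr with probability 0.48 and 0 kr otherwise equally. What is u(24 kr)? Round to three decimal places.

First, u(31 kr) = 0.37·u(100 kr) + 0.63·u(0 kr) = 0.37.
Then u(24 kr) = 0.48·u(31 kr) + 0.52·u(0 kr) = 0.48·0.37 + 0.52·0.00 = 0.1776.

0.178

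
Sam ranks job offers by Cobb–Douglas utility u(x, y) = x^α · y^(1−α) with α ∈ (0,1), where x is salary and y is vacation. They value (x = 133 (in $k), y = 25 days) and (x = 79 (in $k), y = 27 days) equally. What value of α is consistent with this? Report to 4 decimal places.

α ≈ 0.1287

Indifference: 133^α · 25^(1−α) = 79^α · 27^(1−α).
(133/79)^α = (27/25)^(1−α); take logs: α·ln(133/79) = (1−α)·ln(27/25), i.e. α·0.5209013 = (1−α)·0.0769610.
So α/(1−α) = (0.0769610)/(0.5209013) = 0.1477458, and α = 0.1477458/1.1477458 ≈ 0.1287.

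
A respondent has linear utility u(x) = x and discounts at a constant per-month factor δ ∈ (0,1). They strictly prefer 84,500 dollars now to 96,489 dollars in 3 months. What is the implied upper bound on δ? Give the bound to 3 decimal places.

Comparing present values: 84500 > δ^3·96489.
So δ^3 < 84500/96489 = 0.87575; taking the cube root of both positive sides preserves the inequality.
δ < (84500/96489)^(1/3) ≈ 0.957.

δ < 0.957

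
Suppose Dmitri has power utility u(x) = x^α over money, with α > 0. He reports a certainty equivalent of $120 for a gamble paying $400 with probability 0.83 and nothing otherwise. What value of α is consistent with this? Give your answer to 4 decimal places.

EU(lottery) = 0.83·400^α + 0.17·0 = 0.83·400^α.
Setting u(120) equal to that: 120^α = 0.83·400^α ⇒ (120/400)^α = 0.83.
Take logs: α = ln 0.83 / ln(120/400) ≈ 0.154762.

α ≈ 0.1548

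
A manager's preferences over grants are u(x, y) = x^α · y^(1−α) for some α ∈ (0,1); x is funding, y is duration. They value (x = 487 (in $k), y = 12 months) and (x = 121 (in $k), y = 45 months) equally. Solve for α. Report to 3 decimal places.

α ≈ 0.487

Indifference: 487^α · 12^(1−α) = 121^α · 45^(1−α).
Taking logs: α·ln 487 + (1−α)·ln 12 = α·ln 121 + (1−α)·ln 45, i.e. α·1.392474 = (1−α)·1.321756.
With A = 1.392474 and B = 1.321756: α·A = (1−α)·B, so α = B/(A+B) = 1.321756/2.714230 ≈ 0.487.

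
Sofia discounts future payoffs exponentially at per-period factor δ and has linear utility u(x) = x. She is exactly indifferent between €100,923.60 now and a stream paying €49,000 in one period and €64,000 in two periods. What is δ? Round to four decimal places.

δ ≈ 0.9300

Present value of the stream is 49000·δ + 64000·δ². Indifference gives 49000δ + 64000δ² = 100923.60.
That is, 64000δ² + 49000δ − 100923.60 = 0, a quadratic in δ.
By the quadratic formula (taking the positive root), δ = (−49000 + √28237441600.00) / 128000 ≈ 0.9300.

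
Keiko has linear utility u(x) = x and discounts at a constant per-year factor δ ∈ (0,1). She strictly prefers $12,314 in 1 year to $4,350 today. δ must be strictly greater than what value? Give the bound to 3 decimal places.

The preference means 4350 < δ·12314.
Dividing through by 12314 gives δ > 0.35326.

δ > 0.353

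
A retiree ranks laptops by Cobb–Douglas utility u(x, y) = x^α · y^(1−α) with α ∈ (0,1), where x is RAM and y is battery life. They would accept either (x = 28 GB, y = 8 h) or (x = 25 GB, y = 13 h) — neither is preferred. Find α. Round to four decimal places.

Indifference: 28^α · 8^(1−α) = 25^α · 13^(1−α).
Taking logs: α·ln 28 + (1−α)·ln 8 = α·ln 25 + (1−α)·ln 13, i.e. α·0.1133287 = (1−α)·0.4855078.
Thus α·(0.5988365) = 0.4855078, so α = 0.4855078/0.5988365 ≈ 0.8108.

α ≈ 0.8108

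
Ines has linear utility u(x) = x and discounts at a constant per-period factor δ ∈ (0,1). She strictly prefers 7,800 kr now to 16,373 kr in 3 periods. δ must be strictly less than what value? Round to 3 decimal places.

δ < 0.781

Comparing present values: 7800 > δ^3·16373.
Hence δ^3 < 7800/16373 = 0.47639, and x ↦ x^(1/3) is increasing on (0,∞).
δ < 0.47639^(1/3) = 0.781.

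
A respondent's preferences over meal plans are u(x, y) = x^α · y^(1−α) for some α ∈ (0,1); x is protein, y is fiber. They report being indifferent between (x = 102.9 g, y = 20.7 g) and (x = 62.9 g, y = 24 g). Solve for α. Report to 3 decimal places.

α ≈ 0.231

Indifference: 102.9^α · 20.7^(1−α) = 62.9^α · 24^(1−α).
Taking logs: α·ln 102.9 + (1−α)·ln 20.7 = α·ln 62.9 + (1−α)·ln 24, i.e. α·0.492211 = (1−α)·0.147920.
With A = 0.492211 and B = 0.147920: α·A = (1−α)·B, so α = B/(A+B) = 0.147920/0.640131 ≈ 0.231.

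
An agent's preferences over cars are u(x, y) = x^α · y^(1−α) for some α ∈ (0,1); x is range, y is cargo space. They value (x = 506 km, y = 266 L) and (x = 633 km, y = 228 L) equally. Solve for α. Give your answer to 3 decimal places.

The Cobb–Douglas utilities coincide, so 506^α·266^(1−α) = 633^α·228^(1−α).
Rearrange to (506/633)^α = (228/266)^(1−α) and take logs: α·-0.223934 = (1−α)·-0.154151.
So α/(1−α) = (-0.154151)/(-0.223934) = 0.688377, and α = 0.688377/1.688377 ≈ 0.408.

α ≈ 0.408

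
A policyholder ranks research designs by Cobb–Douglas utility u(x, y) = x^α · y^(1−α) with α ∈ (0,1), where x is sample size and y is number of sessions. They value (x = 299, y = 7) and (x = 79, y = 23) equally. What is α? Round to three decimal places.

α ≈ 0.472

Set the two utilities equal: 299^α·7^(1−α) = 79^α·23^(1−α).
(299/79)^α = (23/7)^(1−α); take logs: α·ln(299/79) = (1−α)·ln(23/7), i.e. α·1.330996 = (1−α)·1.189584.
So α/(1−α) = (1.189584)/(1.330996) = 0.893755, and α = 0.893755/1.893755 ≈ 0.472.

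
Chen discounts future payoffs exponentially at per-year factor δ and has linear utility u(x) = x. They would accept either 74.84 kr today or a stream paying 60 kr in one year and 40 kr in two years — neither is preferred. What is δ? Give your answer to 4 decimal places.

δ ≈ 0.8100

Equating present values: 74.84 = 60δ + 40δ².
Rearranged: 40δ² + 60δ − 74.84 = 0.
The positive root is δ = [−60 + √(60² + 4·40·74.84)] / (2·40) = (−60 + 124.797)/80 ≈ 0.8100.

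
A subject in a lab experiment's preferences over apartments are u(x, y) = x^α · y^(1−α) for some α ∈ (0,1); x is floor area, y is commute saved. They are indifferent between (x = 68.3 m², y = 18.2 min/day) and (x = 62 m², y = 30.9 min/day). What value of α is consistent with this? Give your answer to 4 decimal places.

Set the two utilities equal: 68.3^α·18.2^(1−α) = 62^α·30.9^(1−α).
Taking logs: α·ln 68.3 + (1−α)·ln 18.2 = α·ln 62 + (1−α)·ln 30.9, i.e. α·0.0967754 = (1−α)·0.5293346.
Thus α·(0.6261100) = 0.5293346, so α = 0.5293346/0.6261100 ≈ 0.8454.

α ≈ 0.8454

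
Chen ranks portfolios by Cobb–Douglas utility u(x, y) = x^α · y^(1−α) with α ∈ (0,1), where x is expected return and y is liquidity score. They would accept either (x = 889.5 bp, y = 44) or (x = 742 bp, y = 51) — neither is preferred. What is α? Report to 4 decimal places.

Indifference: 889.5^α · 44^(1−α) = 742^α · 51^(1−α).
Rearrange to (889.5/742)^α = (51/44)^(1−α) and take logs: α·0.1813103 = (1−α)·0.1476360.
So α/(1−α) = (0.1476360)/(0.1813103) = 0.8142725, and α = 0.8142725/1.8142725 ≈ 0.4488.

α ≈ 0.4488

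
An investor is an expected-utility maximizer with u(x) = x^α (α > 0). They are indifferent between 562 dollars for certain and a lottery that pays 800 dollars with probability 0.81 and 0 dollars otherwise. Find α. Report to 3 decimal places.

α ≈ 0.597

EU(lottery) = 0.81·800^α + 0.19·0 = 0.81·800^α.
Setting u(562) equal to that: 562^α = 0.81·800^α ⇒ (562/800)^α = 0.81.
Taking logs: α·ln(562/800) = ln(0.81), so α = -0.210721 / -0.353110 ≈ 0.597.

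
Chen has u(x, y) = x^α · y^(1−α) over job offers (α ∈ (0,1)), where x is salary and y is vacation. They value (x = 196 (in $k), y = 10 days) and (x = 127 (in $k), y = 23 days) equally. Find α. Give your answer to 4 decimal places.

Indifference: 196^α · 10^(1−α) = 127^α · 23^(1−α).
Taking logs: α·ln 196 + (1−α)·ln 10 = α·ln 127 + (1−α)·ln 23, i.e. α·0.4339276 = (1−α)·0.8329091.
With A = 0.4339276 and B = 0.8329091: α·A = (1−α)·B, so α = B/(A+B) = 0.8329091/1.2668367 ≈ 0.6575.

α ≈ 0.6575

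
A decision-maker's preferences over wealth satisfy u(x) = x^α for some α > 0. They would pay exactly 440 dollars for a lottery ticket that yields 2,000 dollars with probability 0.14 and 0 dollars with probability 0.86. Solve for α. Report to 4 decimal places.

α ≈ 1.2985

Since u(0) = 0, the lottery's EU is 0.14·2000^α.
Indifference: 440^α = 0.14·2000^α, so (440/2000)^α = 0.14.
Take logs: α = ln 0.14 / ln(440/2000) ≈ 1.298512.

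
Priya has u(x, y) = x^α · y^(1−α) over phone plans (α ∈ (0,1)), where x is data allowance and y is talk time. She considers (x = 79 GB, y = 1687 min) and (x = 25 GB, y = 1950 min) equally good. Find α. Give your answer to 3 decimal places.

Set the two utilities equal: 79^α·1687^(1−α) = 25^α·1950^(1−α).
Rearrange to (79/25)^α = (1950/1687)^(1−α) and take logs: α·1.150572 = (1−α)·0.144878.
So α/(1−α) = (0.144878)/(1.150572) = 0.125918, and α = 0.125918/1.125918 ≈ 0.112.

α ≈ 0.112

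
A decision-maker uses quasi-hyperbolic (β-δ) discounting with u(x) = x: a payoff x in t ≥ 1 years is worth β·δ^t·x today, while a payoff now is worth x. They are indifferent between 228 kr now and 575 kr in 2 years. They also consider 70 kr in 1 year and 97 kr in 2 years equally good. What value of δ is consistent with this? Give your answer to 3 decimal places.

The second indifference involves only future payoffs, so β cancels: β·δ^1·70 = β·δ^2·97, giving δ = 70/97 = 0.72165.

δ ≈ 0.722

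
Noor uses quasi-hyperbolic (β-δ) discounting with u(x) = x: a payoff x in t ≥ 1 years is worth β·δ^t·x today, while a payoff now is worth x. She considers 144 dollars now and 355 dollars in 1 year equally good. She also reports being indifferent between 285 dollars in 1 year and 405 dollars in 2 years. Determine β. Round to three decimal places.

β ≈ 0.576

The second indifference involves only future payoffs, so β cancels: β·δ^1·285 = β·δ^2·405, giving δ = 285/405 = 0.70370.
The first indifference: 144 = β·δ·355, so β = 144/(δ·355) = 144/(0.70370·355) ≈ 0.576.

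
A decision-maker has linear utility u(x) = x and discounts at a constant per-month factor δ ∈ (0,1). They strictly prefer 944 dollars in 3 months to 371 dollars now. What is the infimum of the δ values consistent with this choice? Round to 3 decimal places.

δ > 0.732

Comparing present values: 371 < δ^3·944.
Dividing by 944: δ^3 > 0.39301. Both sides are positive, so the cube root keeps the direction.
δ > 0.39301^(1/3) = 0.732.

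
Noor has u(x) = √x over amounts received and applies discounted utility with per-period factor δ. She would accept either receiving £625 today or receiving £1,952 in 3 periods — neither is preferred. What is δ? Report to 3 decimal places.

δ ≈ 0.827

The payoff in 3 periods is discounted by δ^3, so u(625) = δ^3·u(1952) and δ^3 = u(625)/u(1952).
Since u(x) = √x, δ^3 = √(625/1952) = 0.56585.
So δ = 0.56585^(1/3) ≈ 0.827.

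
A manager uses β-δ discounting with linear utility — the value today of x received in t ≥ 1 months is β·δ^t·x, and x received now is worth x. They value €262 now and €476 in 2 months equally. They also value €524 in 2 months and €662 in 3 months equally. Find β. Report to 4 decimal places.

From the later pair, β·δ^2·524 = β·δ^3·662; dividing through, δ = 524/662 = 0.79154.
Now use the now-vs-future pair: 262 = β·δ^2·476 gives β = 262/(0.62654·476) ≈ 0.8785.

β ≈ 0.8785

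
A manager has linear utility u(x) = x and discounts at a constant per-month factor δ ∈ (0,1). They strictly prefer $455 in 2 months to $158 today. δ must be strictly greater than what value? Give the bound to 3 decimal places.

Under u(x) = x this choice says 158 < δ^2·455.
Hence δ^2 > 158/455 = 0.34725, and x ↦ x^(1/2) is increasing on (0,∞).
δ > 0.34725^(1/2) = 0.589.

δ > 0.589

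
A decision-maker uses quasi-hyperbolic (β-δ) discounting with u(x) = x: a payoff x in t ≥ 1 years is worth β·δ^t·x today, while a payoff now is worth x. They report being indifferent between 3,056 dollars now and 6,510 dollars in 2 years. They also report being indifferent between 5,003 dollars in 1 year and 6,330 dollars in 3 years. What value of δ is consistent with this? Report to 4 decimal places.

The second indifference involves only future payoffs, so β cancels: β·δ^1·5003 = β·δ^3·6330, giving δ^2 = 5003/6330 = 0.79036, so δ = 0.88902.

δ ≈ 0.8890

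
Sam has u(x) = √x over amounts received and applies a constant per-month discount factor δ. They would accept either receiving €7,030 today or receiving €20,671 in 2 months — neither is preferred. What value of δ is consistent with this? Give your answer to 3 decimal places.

δ ≈ 0.764

Equating discounted utilities: u(7030) = δ^2·u(20671) ⇒ δ^2 = u(7030)/u(20671).
With u(x) = √x: δ^2 = √7030/√20671 = √(7030/20671) = 0.58317.
Hence δ = (0.58317)^(1/2) = 0.76366.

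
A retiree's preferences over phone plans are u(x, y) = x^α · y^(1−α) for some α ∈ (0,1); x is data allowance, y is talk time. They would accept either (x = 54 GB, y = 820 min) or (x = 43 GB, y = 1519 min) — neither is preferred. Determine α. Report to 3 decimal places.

Indifference: 54^α · 820^(1−α) = 43^α · 1519^(1−α).
(54/43)^α = (1519/820)^(1−α); take logs: α·ln(54/43) = (1−α)·ln(1519/820), i.e. α·0.227784 = (1−α)·0.616503.
With A = 0.227784 and B = 0.616503: α·A = (1−α)·B, so α = B/(A+B) = 0.616503/0.844287 ≈ 0.730.

α ≈ 0.730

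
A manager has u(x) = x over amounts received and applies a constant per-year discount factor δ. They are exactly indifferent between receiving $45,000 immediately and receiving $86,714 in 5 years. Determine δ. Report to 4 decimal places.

The payoff in 5 years is discounted by δ^5, so u(45000) = δ^5·u(86714) and δ^5 = u(45000)/u(86714).
With u(x) = x: δ^5 = 45000/86714 = 0.51895.
Hence δ = (0.51895)^(1/5) = 0.877051.

δ ≈ 0.8771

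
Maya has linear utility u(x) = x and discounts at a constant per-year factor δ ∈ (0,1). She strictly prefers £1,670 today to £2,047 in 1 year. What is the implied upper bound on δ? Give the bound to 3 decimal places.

δ < 0.816

The preference means 1670 > δ·2047.
So δ < 1670/2047 = 0.81583.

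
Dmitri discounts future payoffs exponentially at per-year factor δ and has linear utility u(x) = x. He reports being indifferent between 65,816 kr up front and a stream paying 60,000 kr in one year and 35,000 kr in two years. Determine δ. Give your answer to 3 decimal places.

δ ≈ 0.760

Present value of the stream is 60000·δ + 35000·δ². Indifference gives 60000δ + 35000δ² = 65816.
Rearranged: 35000δ² + 60000δ − 65816 = 0.
By the quadratic formula (taking the positive root), δ = (−60000 + √12814240000.00) / 70000 ≈ 0.760.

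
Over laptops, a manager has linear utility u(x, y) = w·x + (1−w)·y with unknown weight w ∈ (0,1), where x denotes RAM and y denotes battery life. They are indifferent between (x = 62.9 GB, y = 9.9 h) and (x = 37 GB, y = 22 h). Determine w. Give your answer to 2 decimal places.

Indifference: w·62.9 + (1−w)·9.9 = w·37 + (1−w)·22.
Collecting terms: w·25.9 = (1−w)·12.1.
The marginal rate of substitution is 12.1/25.9, so w = 12.1/(25.9+12.1) = 0.32.

w = 0.32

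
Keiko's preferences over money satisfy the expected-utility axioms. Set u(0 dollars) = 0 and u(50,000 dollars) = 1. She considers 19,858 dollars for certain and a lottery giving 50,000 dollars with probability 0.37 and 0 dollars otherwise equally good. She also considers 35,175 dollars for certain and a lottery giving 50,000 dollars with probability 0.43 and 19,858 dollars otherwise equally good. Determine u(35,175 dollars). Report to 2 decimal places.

The first gamble pins u(19,858 dollars): it must equal 0.37·1 + 0.63·0 = 0.37.
Chaining: u(35,175 dollars) = 0.43·1.00 + 0.57·0.37 = 0.6409.

0.64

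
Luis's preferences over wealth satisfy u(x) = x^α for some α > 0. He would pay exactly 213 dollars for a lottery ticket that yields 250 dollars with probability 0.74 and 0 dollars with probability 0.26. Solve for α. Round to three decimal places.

EU(lottery) = 0.74·250^α + 0.26·0 = 0.74·250^α.
Setting u(213) equal to that: 213^α = 0.74·250^α ⇒ (213/250)^α = 0.74.
α = ln(0.74) / ln(213/250) = -0.301105/-0.160169 ≈ 1.880.

α ≈ 1.880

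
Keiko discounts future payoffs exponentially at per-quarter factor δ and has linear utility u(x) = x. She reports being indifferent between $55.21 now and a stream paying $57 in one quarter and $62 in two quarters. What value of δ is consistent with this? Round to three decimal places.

δ ≈ 0.590

The stream is worth 57δ + 62δ² today, so 57δ + 62δ² = 55.21.
That is, 62δ² + 57δ − 55.21 = 0, a quadratic in δ.
The positive root is δ = [−57 + √(57² + 4·62·55.21)] / (2·62) = (−57 + 130.158)/124 ≈ 0.590.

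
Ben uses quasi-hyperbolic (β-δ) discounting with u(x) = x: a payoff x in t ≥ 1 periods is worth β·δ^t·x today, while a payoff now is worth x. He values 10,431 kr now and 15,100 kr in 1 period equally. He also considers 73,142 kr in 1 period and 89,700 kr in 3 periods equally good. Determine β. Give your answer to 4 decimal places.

Both payoffs in the second observation are in the future, so β drops out: δ^1·73142 = δ^3·89700 ⇒ δ^2 = 73142/89700 = 0.81541, so δ = 0.90300.
The first indifference: 10431 = β·δ·15100, so β = 10431/(δ·15100) = 10431/(0.90300·15100) ≈ 0.7650.

β ≈ 0.7650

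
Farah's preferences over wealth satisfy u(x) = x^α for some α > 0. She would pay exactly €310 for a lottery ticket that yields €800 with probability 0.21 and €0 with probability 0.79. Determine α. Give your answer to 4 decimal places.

The lottery's expected utility is 0.21·u(800) + 0.79·u(0) = 0.21·800^α (since u(0) = 0 for α > 0).
Indifference: 310^α = 0.21·800^α, so (310/800)^α = 0.21.
Taking logs: α·ln(310/800) = ln(0.21), so α = -1.5606477 / -0.9480394 ≈ 1.6462.

α ≈ 1.6462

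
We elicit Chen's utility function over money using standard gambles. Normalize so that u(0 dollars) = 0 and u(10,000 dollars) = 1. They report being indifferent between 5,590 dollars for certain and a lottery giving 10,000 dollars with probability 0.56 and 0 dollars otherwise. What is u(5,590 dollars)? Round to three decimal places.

By the standard-gamble method, u(5,590 dollars) is just the indifference probability on the best outcome: 0.56.

0.560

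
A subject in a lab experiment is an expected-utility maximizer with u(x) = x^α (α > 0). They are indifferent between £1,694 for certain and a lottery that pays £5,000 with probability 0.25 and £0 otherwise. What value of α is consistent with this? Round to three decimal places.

α ≈ 1.281

The lottery's expected utility is 0.25·u(5000) + 0.75·u(0) = 0.25·5000^α (since u(0) = 0 for α > 0).
Equating: 1694^α = 0.25·5000^α, i.e. 0.3388^α = 0.25.
α = ln(0.25) / ln(1694/5000) = -1.386294/-1.082345 ≈ 1.281.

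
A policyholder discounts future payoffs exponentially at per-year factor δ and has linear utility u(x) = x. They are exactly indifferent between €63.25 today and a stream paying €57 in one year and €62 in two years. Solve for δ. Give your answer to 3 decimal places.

δ ≈ 0.650

The stream is worth 57δ + 62δ² today, so 57δ + 62δ² = 63.25.
So 62δ² + 57δ − 63.25 = 0.
The positive root is δ = [−57 + √(57² + 4·62·63.25)] / (2·62) = (−57 + 137.605)/124 ≈ 0.650.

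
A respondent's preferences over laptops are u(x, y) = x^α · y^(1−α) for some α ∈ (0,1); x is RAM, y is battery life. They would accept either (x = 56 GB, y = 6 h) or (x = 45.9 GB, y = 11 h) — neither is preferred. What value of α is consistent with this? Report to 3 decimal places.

α ≈ 0.753

Indifference: 56^α · 6^(1−α) = 45.9^α · 11^(1−α).
Rearrange to (56/45.9)^α = (11/6)^(1−α) and take logs: α·0.198887 = (1−α)·0.606136.
Thus α·(0.805023) = 0.606136, so α = 0.606136/0.805023 ≈ 0.753.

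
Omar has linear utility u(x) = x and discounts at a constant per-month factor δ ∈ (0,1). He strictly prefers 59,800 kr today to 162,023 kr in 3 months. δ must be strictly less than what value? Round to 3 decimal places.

δ < 0.717

The preference means 59800 > δ^3·162023.
Hence δ^3 < 59800/162023 = 0.36908, and x ↦ x^(1/3) is increasing on (0,∞).
δ < (59800/162023)^(1/3) ≈ 0.717.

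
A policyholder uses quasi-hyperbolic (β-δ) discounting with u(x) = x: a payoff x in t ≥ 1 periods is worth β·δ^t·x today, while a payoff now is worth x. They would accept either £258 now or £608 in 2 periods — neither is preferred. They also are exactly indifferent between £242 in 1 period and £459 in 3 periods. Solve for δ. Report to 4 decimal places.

δ ≈ 0.7261

The second indifference involves only future payoffs, so β cancels: β·δ^1·242 = β·δ^3·459, giving δ^2 = 242/459 = 0.52723, so δ = 0.72611.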